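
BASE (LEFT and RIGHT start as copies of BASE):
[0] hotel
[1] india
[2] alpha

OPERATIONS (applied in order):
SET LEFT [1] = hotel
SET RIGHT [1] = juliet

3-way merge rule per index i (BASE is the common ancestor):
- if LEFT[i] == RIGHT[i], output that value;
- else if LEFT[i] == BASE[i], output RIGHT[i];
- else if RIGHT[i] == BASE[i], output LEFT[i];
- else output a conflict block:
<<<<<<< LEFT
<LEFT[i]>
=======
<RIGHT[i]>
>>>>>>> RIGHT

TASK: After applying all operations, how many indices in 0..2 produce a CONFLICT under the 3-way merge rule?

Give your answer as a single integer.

Final LEFT:  [hotel, hotel, alpha]
Final RIGHT: [hotel, juliet, alpha]
i=0: L=hotel R=hotel -> agree -> hotel
i=1: BASE=india L=hotel R=juliet all differ -> CONFLICT
i=2: L=alpha R=alpha -> agree -> alpha
Conflict count: 1

Answer: 1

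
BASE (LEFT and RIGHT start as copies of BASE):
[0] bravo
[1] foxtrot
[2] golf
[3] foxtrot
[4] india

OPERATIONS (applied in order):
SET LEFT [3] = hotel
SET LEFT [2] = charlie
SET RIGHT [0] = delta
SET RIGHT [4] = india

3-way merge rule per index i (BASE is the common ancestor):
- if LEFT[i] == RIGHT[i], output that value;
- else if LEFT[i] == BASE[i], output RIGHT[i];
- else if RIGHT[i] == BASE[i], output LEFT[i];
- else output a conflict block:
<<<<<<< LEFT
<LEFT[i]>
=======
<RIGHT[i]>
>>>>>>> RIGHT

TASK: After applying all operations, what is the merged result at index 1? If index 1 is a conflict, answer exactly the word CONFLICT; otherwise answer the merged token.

Final LEFT:  [bravo, foxtrot, charlie, hotel, india]
Final RIGHT: [delta, foxtrot, golf, foxtrot, india]
i=0: L=bravo=BASE, R=delta -> take RIGHT -> delta
i=1: L=foxtrot R=foxtrot -> agree -> foxtrot
i=2: L=charlie, R=golf=BASE -> take LEFT -> charlie
i=3: L=hotel, R=foxtrot=BASE -> take LEFT -> hotel
i=4: L=india R=india -> agree -> india
Index 1 -> foxtrot

Answer: foxtrot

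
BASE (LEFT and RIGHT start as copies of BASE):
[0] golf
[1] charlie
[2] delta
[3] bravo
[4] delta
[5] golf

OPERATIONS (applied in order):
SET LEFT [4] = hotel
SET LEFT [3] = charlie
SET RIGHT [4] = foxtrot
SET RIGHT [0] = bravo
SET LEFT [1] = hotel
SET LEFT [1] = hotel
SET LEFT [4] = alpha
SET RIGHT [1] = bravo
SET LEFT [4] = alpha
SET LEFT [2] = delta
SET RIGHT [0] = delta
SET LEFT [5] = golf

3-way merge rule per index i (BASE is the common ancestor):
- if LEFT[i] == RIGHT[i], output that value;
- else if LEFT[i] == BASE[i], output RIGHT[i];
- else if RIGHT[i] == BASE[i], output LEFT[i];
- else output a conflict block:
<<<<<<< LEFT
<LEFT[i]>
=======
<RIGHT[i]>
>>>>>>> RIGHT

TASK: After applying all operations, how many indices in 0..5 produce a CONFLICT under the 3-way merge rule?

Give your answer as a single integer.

Final LEFT:  [golf, hotel, delta, charlie, alpha, golf]
Final RIGHT: [delta, bravo, delta, bravo, foxtrot, golf]
i=0: L=golf=BASE, R=delta -> take RIGHT -> delta
i=1: BASE=charlie L=hotel R=bravo all differ -> CONFLICT
i=2: L=delta R=delta -> agree -> delta
i=3: L=charlie, R=bravo=BASE -> take LEFT -> charlie
i=4: BASE=delta L=alpha R=foxtrot all differ -> CONFLICT
i=5: L=golf R=golf -> agree -> golf
Conflict count: 2

Answer: 2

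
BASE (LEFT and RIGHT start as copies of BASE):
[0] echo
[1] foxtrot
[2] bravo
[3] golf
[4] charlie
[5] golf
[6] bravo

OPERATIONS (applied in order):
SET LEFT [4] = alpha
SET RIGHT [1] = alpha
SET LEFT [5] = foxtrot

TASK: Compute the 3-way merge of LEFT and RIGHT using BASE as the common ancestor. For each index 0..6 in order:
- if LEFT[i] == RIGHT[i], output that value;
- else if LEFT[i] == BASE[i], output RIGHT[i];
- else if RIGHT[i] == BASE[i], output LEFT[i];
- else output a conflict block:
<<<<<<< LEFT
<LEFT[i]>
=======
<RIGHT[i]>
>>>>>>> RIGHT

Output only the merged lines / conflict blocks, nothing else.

Final LEFT:  [echo, foxtrot, bravo, golf, alpha, foxtrot, bravo]
Final RIGHT: [echo, alpha, bravo, golf, charlie, golf, bravo]
i=0: L=echo R=echo -> agree -> echo
i=1: L=foxtrot=BASE, R=alpha -> take RIGHT -> alpha
i=2: L=bravo R=bravo -> agree -> bravo
i=3: L=golf R=golf -> agree -> golf
i=4: L=alpha, R=charlie=BASE -> take LEFT -> alpha
i=5: L=foxtrot, R=golf=BASE -> take LEFT -> foxtrot
i=6: L=bravo R=bravo -> agree -> bravo

Answer: echo
alpha
bravo
golf
alpha
foxtrot
bravo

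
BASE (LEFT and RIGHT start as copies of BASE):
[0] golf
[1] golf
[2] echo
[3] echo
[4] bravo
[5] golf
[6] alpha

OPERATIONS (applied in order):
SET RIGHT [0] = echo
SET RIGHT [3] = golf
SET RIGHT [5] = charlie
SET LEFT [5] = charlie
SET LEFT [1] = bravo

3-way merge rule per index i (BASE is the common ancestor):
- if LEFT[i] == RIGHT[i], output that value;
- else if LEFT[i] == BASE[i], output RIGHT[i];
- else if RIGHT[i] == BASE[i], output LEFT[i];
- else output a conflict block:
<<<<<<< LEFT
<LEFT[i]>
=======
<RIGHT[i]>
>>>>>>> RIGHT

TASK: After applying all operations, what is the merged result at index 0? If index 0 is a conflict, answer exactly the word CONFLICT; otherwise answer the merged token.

Answer: echo

Derivation:
Final LEFT:  [golf, bravo, echo, echo, bravo, charlie, alpha]
Final RIGHT: [echo, golf, echo, golf, bravo, charlie, alpha]
i=0: L=golf=BASE, R=echo -> take RIGHT -> echo
i=1: L=bravo, R=golf=BASE -> take LEFT -> bravo
i=2: L=echo R=echo -> agree -> echo
i=3: L=echo=BASE, R=golf -> take RIGHT -> golf
i=4: L=bravo R=bravo -> agree -> bravo
i=5: L=charlie R=charlie -> agree -> charlie
i=6: L=alpha R=alpha -> agree -> alpha
Index 0 -> echo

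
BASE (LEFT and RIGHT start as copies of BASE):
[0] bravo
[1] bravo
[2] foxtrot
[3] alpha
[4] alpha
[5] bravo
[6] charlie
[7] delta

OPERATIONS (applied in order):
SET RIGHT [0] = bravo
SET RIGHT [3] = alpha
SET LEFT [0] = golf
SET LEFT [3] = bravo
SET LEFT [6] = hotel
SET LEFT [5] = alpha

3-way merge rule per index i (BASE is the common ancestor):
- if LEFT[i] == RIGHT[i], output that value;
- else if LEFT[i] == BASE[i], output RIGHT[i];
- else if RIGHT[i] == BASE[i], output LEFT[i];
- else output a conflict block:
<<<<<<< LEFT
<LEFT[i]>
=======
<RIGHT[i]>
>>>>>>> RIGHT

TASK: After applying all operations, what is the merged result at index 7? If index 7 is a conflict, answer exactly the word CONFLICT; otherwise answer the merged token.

Answer: delta

Derivation:
Final LEFT:  [golf, bravo, foxtrot, bravo, alpha, alpha, hotel, delta]
Final RIGHT: [bravo, bravo, foxtrot, alpha, alpha, bravo, charlie, delta]
i=0: L=golf, R=bravo=BASE -> take LEFT -> golf
i=1: L=bravo R=bravo -> agree -> bravo
i=2: L=foxtrot R=foxtrot -> agree -> foxtrot
i=3: L=bravo, R=alpha=BASE -> take LEFT -> bravo
i=4: L=alpha R=alpha -> agree -> alpha
i=5: L=alpha, R=bravo=BASE -> take LEFT -> alpha
i=6: L=hotel, R=charlie=BASE -> take LEFT -> hotel
i=7: L=delta R=delta -> agree -> delta
Index 7 -> delta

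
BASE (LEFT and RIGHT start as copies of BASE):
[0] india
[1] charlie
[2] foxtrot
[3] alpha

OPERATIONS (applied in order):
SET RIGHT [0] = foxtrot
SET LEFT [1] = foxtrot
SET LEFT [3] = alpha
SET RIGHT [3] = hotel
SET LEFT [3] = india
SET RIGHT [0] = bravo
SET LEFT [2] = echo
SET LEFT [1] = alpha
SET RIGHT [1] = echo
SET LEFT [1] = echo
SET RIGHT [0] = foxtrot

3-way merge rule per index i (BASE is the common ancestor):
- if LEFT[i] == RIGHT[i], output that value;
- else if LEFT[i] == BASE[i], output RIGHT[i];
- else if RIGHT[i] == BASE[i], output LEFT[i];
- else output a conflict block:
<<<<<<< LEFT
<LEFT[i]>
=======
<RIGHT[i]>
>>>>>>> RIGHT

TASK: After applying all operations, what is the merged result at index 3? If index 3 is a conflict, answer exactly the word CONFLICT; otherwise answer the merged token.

Answer: CONFLICT

Derivation:
Final LEFT:  [india, echo, echo, india]
Final RIGHT: [foxtrot, echo, foxtrot, hotel]
i=0: L=india=BASE, R=foxtrot -> take RIGHT -> foxtrot
i=1: L=echo R=echo -> agree -> echo
i=2: L=echo, R=foxtrot=BASE -> take LEFT -> echo
i=3: BASE=alpha L=india R=hotel all differ -> CONFLICT
Index 3 -> CONFLICT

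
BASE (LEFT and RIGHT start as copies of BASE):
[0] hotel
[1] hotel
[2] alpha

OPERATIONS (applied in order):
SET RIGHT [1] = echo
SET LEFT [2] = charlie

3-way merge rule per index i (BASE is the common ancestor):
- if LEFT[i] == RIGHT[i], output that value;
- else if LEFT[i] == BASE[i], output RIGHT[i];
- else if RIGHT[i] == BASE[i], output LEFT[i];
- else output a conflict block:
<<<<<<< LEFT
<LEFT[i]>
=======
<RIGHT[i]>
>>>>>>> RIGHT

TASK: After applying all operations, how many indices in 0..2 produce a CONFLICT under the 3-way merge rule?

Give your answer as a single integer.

Final LEFT:  [hotel, hotel, charlie]
Final RIGHT: [hotel, echo, alpha]
i=0: L=hotel R=hotel -> agree -> hotel
i=1: L=hotel=BASE, R=echo -> take RIGHT -> echo
i=2: L=charlie, R=alpha=BASE -> take LEFT -> charlie
Conflict count: 0

Answer: 0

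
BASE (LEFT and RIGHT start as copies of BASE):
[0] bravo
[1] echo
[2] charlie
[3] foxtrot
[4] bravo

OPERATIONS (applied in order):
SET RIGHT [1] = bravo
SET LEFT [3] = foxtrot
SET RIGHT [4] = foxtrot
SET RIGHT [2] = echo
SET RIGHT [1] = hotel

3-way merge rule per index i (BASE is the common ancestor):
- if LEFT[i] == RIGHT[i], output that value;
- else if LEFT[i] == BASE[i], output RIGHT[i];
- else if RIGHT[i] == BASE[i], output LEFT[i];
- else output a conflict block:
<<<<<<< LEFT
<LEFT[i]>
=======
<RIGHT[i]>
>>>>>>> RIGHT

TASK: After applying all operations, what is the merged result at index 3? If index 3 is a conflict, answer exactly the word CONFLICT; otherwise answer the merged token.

Final LEFT:  [bravo, echo, charlie, foxtrot, bravo]
Final RIGHT: [bravo, hotel, echo, foxtrot, foxtrot]
i=0: L=bravo R=bravo -> agree -> bravo
i=1: L=echo=BASE, R=hotel -> take RIGHT -> hotel
i=2: L=charlie=BASE, R=echo -> take RIGHT -> echo
i=3: L=foxtrot R=foxtrot -> agree -> foxtrot
i=4: L=bravo=BASE, R=foxtrot -> take RIGHT -> foxtrot
Index 3 -> foxtrot

Answer: foxtrot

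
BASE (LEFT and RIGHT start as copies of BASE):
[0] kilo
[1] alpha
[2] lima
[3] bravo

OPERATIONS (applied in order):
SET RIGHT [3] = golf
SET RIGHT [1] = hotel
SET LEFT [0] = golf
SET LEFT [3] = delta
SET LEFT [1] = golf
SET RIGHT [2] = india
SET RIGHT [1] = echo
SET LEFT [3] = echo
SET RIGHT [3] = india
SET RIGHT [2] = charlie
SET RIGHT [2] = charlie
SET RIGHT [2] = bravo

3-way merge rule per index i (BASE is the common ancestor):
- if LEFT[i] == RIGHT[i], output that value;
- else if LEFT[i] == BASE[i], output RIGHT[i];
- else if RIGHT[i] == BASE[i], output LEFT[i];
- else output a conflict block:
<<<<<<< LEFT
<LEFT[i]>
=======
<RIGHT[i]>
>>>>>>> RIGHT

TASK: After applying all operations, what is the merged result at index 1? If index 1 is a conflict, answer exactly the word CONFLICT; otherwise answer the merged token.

Final LEFT:  [golf, golf, lima, echo]
Final RIGHT: [kilo, echo, bravo, india]
i=0: L=golf, R=kilo=BASE -> take LEFT -> golf
i=1: BASE=alpha L=golf R=echo all differ -> CONFLICT
i=2: L=lima=BASE, R=bravo -> take RIGHT -> bravo
i=3: BASE=bravo L=echo R=india all differ -> CONFLICT
Index 1 -> CONFLICT

Answer: CONFLICT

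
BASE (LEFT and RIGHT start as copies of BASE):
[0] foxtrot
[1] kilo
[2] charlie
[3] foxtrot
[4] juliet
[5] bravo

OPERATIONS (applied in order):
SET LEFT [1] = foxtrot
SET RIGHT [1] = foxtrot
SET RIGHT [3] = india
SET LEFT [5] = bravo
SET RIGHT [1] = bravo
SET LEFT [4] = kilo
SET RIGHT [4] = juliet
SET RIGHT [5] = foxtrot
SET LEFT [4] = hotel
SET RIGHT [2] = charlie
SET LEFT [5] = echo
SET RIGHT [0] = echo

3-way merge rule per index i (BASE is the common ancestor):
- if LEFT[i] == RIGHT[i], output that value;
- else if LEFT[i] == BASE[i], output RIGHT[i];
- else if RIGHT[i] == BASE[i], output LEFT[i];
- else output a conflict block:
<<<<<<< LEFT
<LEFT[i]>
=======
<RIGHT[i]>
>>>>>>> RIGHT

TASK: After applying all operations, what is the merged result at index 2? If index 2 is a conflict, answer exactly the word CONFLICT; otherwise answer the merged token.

Final LEFT:  [foxtrot, foxtrot, charlie, foxtrot, hotel, echo]
Final RIGHT: [echo, bravo, charlie, india, juliet, foxtrot]
i=0: L=foxtrot=BASE, R=echo -> take RIGHT -> echo
i=1: BASE=kilo L=foxtrot R=bravo all differ -> CONFLICT
i=2: L=charlie R=charlie -> agree -> charlie
i=3: L=foxtrot=BASE, R=india -> take RIGHT -> india
i=4: L=hotel, R=juliet=BASE -> take LEFT -> hotel
i=5: BASE=bravo L=echo R=foxtrot all differ -> CONFLICT
Index 2 -> charlie

Answer: charlie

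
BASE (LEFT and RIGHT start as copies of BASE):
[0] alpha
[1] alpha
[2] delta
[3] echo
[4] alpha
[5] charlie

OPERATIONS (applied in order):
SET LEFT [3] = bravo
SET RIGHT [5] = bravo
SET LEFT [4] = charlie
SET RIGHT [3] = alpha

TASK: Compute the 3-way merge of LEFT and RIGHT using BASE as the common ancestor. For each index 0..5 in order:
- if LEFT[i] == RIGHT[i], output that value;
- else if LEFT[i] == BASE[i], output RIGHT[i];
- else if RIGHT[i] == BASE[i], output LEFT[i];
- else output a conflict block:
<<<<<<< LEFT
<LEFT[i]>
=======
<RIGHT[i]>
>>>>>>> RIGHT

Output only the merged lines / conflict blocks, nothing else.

Final LEFT:  [alpha, alpha, delta, bravo, charlie, charlie]
Final RIGHT: [alpha, alpha, delta, alpha, alpha, bravo]
i=0: L=alpha R=alpha -> agree -> alpha
i=1: L=alpha R=alpha -> agree -> alpha
i=2: L=delta R=delta -> agree -> delta
i=3: BASE=echo L=bravo R=alpha all differ -> CONFLICT
i=4: L=charlie, R=alpha=BASE -> take LEFT -> charlie
i=5: L=charlie=BASE, R=bravo -> take RIGHT -> bravo

Answer: alpha
alpha
delta
<<<<<<< LEFT
bravo
=======
alpha
>>>>>>> RIGHT
charlie
bravo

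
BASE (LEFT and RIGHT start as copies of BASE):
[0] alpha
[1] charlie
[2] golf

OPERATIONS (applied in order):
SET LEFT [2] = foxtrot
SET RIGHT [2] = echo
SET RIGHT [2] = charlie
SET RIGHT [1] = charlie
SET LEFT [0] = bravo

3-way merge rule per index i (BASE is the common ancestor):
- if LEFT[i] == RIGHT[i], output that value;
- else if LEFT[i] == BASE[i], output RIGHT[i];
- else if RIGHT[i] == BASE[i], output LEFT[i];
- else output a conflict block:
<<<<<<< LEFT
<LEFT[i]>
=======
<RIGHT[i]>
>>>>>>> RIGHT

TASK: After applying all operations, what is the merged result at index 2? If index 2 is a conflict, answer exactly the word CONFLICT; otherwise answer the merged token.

Final LEFT:  [bravo, charlie, foxtrot]
Final RIGHT: [alpha, charlie, charlie]
i=0: L=bravo, R=alpha=BASE -> take LEFT -> bravo
i=1: L=charlie R=charlie -> agree -> charlie
i=2: BASE=golf L=foxtrot R=charlie all differ -> CONFLICT
Index 2 -> CONFLICT

Answer: CONFLICT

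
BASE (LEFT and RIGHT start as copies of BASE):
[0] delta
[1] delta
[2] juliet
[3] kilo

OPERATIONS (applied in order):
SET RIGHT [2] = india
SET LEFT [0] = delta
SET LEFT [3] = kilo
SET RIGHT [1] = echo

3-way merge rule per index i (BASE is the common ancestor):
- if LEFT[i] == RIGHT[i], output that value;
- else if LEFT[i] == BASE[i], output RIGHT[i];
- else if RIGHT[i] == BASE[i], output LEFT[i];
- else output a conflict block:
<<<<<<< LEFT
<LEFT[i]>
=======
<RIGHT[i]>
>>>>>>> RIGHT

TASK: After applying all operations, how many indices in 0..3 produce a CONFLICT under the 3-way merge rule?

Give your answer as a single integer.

Final LEFT:  [delta, delta, juliet, kilo]
Final RIGHT: [delta, echo, india, kilo]
i=0: L=delta R=delta -> agree -> delta
i=1: L=delta=BASE, R=echo -> take RIGHT -> echo
i=2: L=juliet=BASE, R=india -> take RIGHT -> india
i=3: L=kilo R=kilo -> agree -> kilo
Conflict count: 0

Answer: 0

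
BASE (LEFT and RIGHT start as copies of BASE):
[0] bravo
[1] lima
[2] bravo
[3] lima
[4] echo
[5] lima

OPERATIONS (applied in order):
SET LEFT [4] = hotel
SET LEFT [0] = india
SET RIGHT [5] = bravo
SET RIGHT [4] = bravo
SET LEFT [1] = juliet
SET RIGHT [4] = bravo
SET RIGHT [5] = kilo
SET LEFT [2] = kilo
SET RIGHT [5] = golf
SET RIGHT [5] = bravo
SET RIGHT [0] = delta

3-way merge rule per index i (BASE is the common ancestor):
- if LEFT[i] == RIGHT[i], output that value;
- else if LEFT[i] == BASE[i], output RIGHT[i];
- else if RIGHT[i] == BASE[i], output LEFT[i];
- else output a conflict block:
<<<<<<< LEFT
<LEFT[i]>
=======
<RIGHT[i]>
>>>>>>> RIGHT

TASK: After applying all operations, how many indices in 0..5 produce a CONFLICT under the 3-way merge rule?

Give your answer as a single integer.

Answer: 2

Derivation:
Final LEFT:  [india, juliet, kilo, lima, hotel, lima]
Final RIGHT: [delta, lima, bravo, lima, bravo, bravo]
i=0: BASE=bravo L=india R=delta all differ -> CONFLICT
i=1: L=juliet, R=lima=BASE -> take LEFT -> juliet
i=2: L=kilo, R=bravo=BASE -> take LEFT -> kilo
i=3: L=lima R=lima -> agree -> lima
i=4: BASE=echo L=hotel R=bravo all differ -> CONFLICT
i=5: L=lima=BASE, R=bravo -> take RIGHT -> bravo
Conflict count: 2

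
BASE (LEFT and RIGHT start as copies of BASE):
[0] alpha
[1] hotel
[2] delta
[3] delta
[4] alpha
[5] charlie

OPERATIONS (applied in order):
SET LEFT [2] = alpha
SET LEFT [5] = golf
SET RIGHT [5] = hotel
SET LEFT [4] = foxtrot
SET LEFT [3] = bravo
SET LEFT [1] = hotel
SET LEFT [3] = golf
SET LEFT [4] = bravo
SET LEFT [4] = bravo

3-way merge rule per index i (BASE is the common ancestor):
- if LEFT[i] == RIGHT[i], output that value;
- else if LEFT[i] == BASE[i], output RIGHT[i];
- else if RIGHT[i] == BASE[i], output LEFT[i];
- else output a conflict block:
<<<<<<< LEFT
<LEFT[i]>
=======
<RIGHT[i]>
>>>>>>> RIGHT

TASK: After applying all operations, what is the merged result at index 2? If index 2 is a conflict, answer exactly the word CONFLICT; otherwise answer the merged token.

Final LEFT:  [alpha, hotel, alpha, golf, bravo, golf]
Final RIGHT: [alpha, hotel, delta, delta, alpha, hotel]
i=0: L=alpha R=alpha -> agree -> alpha
i=1: L=hotel R=hotel -> agree -> hotel
i=2: L=alpha, R=delta=BASE -> take LEFT -> alpha
i=3: L=golf, R=delta=BASE -> take LEFT -> golf
i=4: L=bravo, R=alpha=BASE -> take LEFT -> bravo
i=5: BASE=charlie L=golf R=hotel all differ -> CONFLICT
Index 2 -> alpha

Answer: alpha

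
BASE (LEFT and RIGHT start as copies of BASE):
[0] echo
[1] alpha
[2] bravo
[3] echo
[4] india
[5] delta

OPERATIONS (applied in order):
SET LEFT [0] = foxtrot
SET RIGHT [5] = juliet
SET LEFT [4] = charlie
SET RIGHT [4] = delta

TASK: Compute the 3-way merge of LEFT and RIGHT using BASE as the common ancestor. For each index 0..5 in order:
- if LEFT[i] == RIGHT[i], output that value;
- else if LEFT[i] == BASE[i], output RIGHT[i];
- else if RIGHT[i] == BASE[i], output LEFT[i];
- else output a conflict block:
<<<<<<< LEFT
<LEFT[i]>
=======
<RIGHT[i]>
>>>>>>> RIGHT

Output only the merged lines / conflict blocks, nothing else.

Final LEFT:  [foxtrot, alpha, bravo, echo, charlie, delta]
Final RIGHT: [echo, alpha, bravo, echo, delta, juliet]
i=0: L=foxtrot, R=echo=BASE -> take LEFT -> foxtrot
i=1: L=alpha R=alpha -> agree -> alpha
i=2: L=bravo R=bravo -> agree -> bravo
i=3: L=echo R=echo -> agree -> echo
i=4: BASE=india L=charlie R=delta all differ -> CONFLICT
i=5: L=delta=BASE, R=juliet -> take RIGHT -> juliet

Answer: foxtrot
alpha
bravo
echo
<<<<<<< LEFT
charlie
=======
delta
>>>>>>> RIGHT
juliet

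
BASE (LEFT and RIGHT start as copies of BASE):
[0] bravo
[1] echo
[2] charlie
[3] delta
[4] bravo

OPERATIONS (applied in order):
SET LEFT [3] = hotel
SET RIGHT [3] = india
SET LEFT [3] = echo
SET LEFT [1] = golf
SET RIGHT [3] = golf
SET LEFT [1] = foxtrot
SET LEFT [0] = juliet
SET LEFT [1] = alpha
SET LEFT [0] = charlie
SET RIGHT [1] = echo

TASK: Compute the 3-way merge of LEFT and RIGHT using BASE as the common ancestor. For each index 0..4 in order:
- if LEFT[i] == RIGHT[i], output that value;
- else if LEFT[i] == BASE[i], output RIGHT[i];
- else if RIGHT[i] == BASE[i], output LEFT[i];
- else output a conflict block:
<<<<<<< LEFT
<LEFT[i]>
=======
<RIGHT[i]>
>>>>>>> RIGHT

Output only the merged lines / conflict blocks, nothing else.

Final LEFT:  [charlie, alpha, charlie, echo, bravo]
Final RIGHT: [bravo, echo, charlie, golf, bravo]
i=0: L=charlie, R=bravo=BASE -> take LEFT -> charlie
i=1: L=alpha, R=echo=BASE -> take LEFT -> alpha
i=2: L=charlie R=charlie -> agree -> charlie
i=3: BASE=delta L=echo R=golf all differ -> CONFLICT
i=4: L=bravo R=bravo -> agree -> bravo

Answer: charlie
alpha
charlie
<<<<<<< LEFT
echo
=======
golf
>>>>>>> RIGHT
bravo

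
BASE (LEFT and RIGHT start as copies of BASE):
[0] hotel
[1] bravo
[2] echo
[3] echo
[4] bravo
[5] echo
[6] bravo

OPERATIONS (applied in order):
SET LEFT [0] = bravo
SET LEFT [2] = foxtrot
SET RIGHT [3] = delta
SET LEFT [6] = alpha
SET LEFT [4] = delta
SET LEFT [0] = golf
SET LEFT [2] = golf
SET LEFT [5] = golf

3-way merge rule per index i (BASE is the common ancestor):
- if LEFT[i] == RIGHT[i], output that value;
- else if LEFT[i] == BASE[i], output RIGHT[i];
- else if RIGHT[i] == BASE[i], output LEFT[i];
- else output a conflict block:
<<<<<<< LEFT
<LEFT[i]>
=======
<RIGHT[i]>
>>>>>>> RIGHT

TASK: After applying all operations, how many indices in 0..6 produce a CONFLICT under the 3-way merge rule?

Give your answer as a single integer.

Answer: 0

Derivation:
Final LEFT:  [golf, bravo, golf, echo, delta, golf, alpha]
Final RIGHT: [hotel, bravo, echo, delta, bravo, echo, bravo]
i=0: L=golf, R=hotel=BASE -> take LEFT -> golf
i=1: L=bravo R=bravo -> agree -> bravo
i=2: L=golf, R=echo=BASE -> take LEFT -> golf
i=3: L=echo=BASE, R=delta -> take RIGHT -> delta
i=4: L=delta, R=bravo=BASE -> take LEFT -> delta
i=5: L=golf, R=echo=BASE -> take LEFT -> golf
i=6: L=alpha, R=bravo=BASE -> take LEFT -> alpha
Conflict count: 0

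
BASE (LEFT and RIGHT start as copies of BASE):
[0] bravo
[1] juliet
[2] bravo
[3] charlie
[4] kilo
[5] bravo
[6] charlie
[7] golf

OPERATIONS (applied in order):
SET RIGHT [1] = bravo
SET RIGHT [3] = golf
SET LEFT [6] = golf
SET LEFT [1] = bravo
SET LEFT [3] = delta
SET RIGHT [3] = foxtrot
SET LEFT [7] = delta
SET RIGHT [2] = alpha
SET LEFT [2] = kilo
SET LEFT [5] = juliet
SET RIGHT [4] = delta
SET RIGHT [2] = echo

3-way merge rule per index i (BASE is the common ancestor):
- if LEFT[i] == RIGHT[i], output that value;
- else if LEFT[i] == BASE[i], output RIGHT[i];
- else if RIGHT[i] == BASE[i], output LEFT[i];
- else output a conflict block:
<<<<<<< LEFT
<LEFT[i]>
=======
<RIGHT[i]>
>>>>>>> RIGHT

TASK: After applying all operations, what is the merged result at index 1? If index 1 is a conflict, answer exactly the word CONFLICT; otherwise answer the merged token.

Final LEFT:  [bravo, bravo, kilo, delta, kilo, juliet, golf, delta]
Final RIGHT: [bravo, bravo, echo, foxtrot, delta, bravo, charlie, golf]
i=0: L=bravo R=bravo -> agree -> bravo
i=1: L=bravo R=bravo -> agree -> bravo
i=2: BASE=bravo L=kilo R=echo all differ -> CONFLICT
i=3: BASE=charlie L=delta R=foxtrot all differ -> CONFLICT
i=4: L=kilo=BASE, R=delta -> take RIGHT -> delta
i=5: L=juliet, R=bravo=BASE -> take LEFT -> juliet
i=6: L=golf, R=charlie=BASE -> take LEFT -> golf
i=7: L=delta, R=golf=BASE -> take LEFT -> delta
Index 1 -> bravo

Answer: bravo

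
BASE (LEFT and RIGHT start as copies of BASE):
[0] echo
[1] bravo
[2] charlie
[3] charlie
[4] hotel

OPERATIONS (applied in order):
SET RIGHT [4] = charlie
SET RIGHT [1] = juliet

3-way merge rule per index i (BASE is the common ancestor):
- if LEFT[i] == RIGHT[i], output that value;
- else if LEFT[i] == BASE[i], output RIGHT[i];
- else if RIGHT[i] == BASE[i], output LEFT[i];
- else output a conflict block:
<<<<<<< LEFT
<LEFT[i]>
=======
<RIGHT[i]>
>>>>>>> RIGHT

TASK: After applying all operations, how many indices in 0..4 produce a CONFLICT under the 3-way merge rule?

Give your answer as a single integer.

Answer: 0

Derivation:
Final LEFT:  [echo, bravo, charlie, charlie, hotel]
Final RIGHT: [echo, juliet, charlie, charlie, charlie]
i=0: L=echo R=echo -> agree -> echo
i=1: L=bravo=BASE, R=juliet -> take RIGHT -> juliet
i=2: L=charlie R=charlie -> agree -> charlie
i=3: L=charlie R=charlie -> agree -> charlie
i=4: L=hotel=BASE, R=charlie -> take RIGHT -> charlie
Conflict count: 0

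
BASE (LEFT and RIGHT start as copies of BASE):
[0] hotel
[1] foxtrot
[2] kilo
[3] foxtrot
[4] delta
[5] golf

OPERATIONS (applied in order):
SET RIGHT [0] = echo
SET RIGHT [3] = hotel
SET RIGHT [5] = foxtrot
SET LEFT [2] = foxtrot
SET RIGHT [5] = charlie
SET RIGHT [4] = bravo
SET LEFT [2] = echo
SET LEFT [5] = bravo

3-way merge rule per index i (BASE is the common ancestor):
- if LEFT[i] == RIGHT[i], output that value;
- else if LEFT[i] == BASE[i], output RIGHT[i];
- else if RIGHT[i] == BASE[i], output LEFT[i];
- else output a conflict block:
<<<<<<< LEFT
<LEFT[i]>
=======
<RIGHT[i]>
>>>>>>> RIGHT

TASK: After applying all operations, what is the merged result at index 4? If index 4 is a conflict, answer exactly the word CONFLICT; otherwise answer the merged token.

Answer: bravo

Derivation:
Final LEFT:  [hotel, foxtrot, echo, foxtrot, delta, bravo]
Final RIGHT: [echo, foxtrot, kilo, hotel, bravo, charlie]
i=0: L=hotel=BASE, R=echo -> take RIGHT -> echo
i=1: L=foxtrot R=foxtrot -> agree -> foxtrot
i=2: L=echo, R=kilo=BASE -> take LEFT -> echo
i=3: L=foxtrot=BASE, R=hotel -> take RIGHT -> hotel
i=4: L=delta=BASE, R=bravo -> take RIGHT -> bravo
i=5: BASE=golf L=bravo R=charlie all differ -> CONFLICT
Index 4 -> bravo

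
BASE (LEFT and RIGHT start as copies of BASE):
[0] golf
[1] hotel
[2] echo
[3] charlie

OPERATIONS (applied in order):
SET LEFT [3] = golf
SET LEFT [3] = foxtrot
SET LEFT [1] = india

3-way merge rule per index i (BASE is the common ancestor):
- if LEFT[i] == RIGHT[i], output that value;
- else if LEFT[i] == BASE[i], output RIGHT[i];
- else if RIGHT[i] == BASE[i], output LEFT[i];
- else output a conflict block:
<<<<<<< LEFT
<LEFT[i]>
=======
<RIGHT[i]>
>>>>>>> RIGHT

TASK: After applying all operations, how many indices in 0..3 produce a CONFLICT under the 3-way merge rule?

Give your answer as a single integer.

Answer: 0

Derivation:
Final LEFT:  [golf, india, echo, foxtrot]
Final RIGHT: [golf, hotel, echo, charlie]
i=0: L=golf R=golf -> agree -> golf
i=1: L=india, R=hotel=BASE -> take LEFT -> india
i=2: L=echo R=echo -> agree -> echo
i=3: L=foxtrot, R=charlie=BASE -> take LEFT -> foxtrot
Conflict count: 0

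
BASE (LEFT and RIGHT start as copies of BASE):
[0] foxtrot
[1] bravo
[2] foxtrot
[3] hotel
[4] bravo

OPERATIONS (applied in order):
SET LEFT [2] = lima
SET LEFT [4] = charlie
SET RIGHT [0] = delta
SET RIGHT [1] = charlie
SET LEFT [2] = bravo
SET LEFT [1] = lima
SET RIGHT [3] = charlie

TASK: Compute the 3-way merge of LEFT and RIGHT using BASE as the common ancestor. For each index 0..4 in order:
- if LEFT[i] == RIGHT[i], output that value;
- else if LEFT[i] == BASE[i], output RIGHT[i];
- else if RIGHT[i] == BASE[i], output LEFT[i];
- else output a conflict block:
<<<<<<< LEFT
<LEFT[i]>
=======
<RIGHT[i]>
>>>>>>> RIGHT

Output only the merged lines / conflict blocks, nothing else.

Final LEFT:  [foxtrot, lima, bravo, hotel, charlie]
Final RIGHT: [delta, charlie, foxtrot, charlie, bravo]
i=0: L=foxtrot=BASE, R=delta -> take RIGHT -> delta
i=1: BASE=bravo L=lima R=charlie all differ -> CONFLICT
i=2: L=bravo, R=foxtrot=BASE -> take LEFT -> bravo
i=3: L=hotel=BASE, R=charlie -> take RIGHT -> charlie
i=4: L=charlie, R=bravo=BASE -> take LEFT -> charlie

Answer: delta
<<<<<<< LEFT
lima
=======
charlie
>>>>>>> RIGHT
bravo
charlie
charlie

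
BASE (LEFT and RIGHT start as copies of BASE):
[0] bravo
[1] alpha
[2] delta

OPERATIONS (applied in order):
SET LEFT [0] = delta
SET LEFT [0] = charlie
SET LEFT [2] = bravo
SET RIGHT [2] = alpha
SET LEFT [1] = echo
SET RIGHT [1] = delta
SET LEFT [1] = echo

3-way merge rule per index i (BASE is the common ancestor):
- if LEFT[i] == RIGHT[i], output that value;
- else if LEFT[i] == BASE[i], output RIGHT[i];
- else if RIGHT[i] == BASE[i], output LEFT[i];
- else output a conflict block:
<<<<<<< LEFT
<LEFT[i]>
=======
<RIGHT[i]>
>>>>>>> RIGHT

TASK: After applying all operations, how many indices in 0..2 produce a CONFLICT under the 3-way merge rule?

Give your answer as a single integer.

Final LEFT:  [charlie, echo, bravo]
Final RIGHT: [bravo, delta, alpha]
i=0: L=charlie, R=bravo=BASE -> take LEFT -> charlie
i=1: BASE=alpha L=echo R=delta all differ -> CONFLICT
i=2: BASE=delta L=bravo R=alpha all differ -> CONFLICT
Conflict count: 2

Answer: 2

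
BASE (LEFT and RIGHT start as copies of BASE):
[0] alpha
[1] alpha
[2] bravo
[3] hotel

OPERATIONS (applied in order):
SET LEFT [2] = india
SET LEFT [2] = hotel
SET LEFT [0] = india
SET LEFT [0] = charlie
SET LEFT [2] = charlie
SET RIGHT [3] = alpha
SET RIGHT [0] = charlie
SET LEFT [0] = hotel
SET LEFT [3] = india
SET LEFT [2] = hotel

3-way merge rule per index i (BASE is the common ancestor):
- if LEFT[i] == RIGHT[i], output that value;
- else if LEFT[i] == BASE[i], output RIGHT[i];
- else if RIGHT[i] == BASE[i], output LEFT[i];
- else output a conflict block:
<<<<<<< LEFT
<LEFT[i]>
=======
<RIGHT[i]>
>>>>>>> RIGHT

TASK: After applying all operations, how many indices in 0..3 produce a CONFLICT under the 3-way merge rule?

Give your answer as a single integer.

Answer: 2

Derivation:
Final LEFT:  [hotel, alpha, hotel, india]
Final RIGHT: [charlie, alpha, bravo, alpha]
i=0: BASE=alpha L=hotel R=charlie all differ -> CONFLICT
i=1: L=alpha R=alpha -> agree -> alpha
i=2: L=hotel, R=bravo=BASE -> take LEFT -> hotel
i=3: BASE=hotel L=india R=alpha all differ -> CONFLICT
Conflict count: 2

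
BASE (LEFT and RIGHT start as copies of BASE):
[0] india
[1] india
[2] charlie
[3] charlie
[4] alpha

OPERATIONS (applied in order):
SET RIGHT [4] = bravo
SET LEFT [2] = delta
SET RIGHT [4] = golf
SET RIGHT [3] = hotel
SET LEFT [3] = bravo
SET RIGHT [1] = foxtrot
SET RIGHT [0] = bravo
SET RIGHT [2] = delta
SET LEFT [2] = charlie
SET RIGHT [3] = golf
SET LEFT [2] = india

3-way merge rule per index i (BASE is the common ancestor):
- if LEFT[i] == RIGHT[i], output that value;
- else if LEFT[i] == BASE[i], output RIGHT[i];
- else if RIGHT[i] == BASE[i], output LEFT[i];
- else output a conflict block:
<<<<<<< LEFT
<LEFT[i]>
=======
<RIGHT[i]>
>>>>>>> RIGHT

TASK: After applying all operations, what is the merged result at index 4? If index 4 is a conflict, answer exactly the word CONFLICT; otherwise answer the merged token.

Final LEFT:  [india, india, india, bravo, alpha]
Final RIGHT: [bravo, foxtrot, delta, golf, golf]
i=0: L=india=BASE, R=bravo -> take RIGHT -> bravo
i=1: L=india=BASE, R=foxtrot -> take RIGHT -> foxtrot
i=2: BASE=charlie L=india R=delta all differ -> CONFLICT
i=3: BASE=charlie L=bravo R=golf all differ -> CONFLICT
i=4: L=alpha=BASE, R=golf -> take RIGHT -> golf
Index 4 -> golf

Answer: golf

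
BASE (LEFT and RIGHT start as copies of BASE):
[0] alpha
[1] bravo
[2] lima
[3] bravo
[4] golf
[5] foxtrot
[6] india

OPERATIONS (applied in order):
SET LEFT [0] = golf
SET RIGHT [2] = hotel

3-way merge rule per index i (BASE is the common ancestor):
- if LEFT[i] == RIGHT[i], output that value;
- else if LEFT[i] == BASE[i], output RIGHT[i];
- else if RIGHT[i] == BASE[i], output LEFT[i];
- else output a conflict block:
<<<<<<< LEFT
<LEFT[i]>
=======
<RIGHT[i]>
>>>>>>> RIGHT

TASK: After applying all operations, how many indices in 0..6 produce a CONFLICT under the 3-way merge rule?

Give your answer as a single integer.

Answer: 0

Derivation:
Final LEFT:  [golf, bravo, lima, bravo, golf, foxtrot, india]
Final RIGHT: [alpha, bravo, hotel, bravo, golf, foxtrot, india]
i=0: L=golf, R=alpha=BASE -> take LEFT -> golf
i=1: L=bravo R=bravo -> agree -> bravo
i=2: L=lima=BASE, R=hotel -> take RIGHT -> hotel
i=3: L=bravo R=bravo -> agree -> bravo
i=4: L=golf R=golf -> agree -> golf
i=5: L=foxtrot R=foxtrot -> agree -> foxtrot
i=6: L=india R=india -> agree -> india
Conflict count: 0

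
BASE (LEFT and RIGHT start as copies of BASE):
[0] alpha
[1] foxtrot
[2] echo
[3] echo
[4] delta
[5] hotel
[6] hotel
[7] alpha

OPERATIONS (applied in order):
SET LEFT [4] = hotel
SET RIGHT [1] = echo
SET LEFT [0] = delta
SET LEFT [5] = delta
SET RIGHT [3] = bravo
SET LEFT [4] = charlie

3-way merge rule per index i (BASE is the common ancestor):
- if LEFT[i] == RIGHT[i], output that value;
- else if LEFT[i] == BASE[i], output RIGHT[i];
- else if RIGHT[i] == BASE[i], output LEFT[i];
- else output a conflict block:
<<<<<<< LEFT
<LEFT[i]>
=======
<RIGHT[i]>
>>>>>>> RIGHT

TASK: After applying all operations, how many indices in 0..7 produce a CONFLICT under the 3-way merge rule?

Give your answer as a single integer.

Answer: 0

Derivation:
Final LEFT:  [delta, foxtrot, echo, echo, charlie, delta, hotel, alpha]
Final RIGHT: [alpha, echo, echo, bravo, delta, hotel, hotel, alpha]
i=0: L=delta, R=alpha=BASE -> take LEFT -> delta
i=1: L=foxtrot=BASE, R=echo -> take RIGHT -> echo
i=2: L=echo R=echo -> agree -> echo
i=3: L=echo=BASE, R=bravo -> take RIGHT -> bravo
i=4: L=charlie, R=delta=BASE -> take LEFT -> charlie
i=5: L=delta, R=hotel=BASE -> take LEFT -> delta
i=6: L=hotel R=hotel -> agree -> hotel
i=7: L=alpha R=alpha -> agree -> alpha
Conflict count: 0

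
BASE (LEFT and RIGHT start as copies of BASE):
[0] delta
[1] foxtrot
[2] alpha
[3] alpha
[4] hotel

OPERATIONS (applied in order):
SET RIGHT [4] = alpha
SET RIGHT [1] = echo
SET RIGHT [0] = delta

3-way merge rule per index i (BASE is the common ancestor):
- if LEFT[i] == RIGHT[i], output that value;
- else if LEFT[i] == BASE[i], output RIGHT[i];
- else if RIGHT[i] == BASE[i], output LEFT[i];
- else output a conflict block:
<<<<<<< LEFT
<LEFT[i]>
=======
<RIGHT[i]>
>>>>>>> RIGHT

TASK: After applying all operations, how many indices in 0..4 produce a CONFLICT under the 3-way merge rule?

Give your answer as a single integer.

Final LEFT:  [delta, foxtrot, alpha, alpha, hotel]
Final RIGHT: [delta, echo, alpha, alpha, alpha]
i=0: L=delta R=delta -> agree -> delta
i=1: L=foxtrot=BASE, R=echo -> take RIGHT -> echo
i=2: L=alpha R=alpha -> agree -> alpha
i=3: L=alpha R=alpha -> agree -> alpha
i=4: L=hotel=BASE, R=alpha -> take RIGHT -> alpha
Conflict count: 0

Answer: 0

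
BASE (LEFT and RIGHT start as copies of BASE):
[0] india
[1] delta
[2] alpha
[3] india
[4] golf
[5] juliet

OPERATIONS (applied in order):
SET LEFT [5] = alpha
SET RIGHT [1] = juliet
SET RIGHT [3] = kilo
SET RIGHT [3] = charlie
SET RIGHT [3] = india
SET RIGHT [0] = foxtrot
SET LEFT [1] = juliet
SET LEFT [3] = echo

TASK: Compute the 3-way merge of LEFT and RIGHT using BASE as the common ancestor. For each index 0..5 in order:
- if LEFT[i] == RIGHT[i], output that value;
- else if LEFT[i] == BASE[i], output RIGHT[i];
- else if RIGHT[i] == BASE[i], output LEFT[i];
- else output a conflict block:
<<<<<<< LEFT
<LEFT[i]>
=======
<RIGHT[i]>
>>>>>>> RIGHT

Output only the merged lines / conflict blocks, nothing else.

Final LEFT:  [india, juliet, alpha, echo, golf, alpha]
Final RIGHT: [foxtrot, juliet, alpha, india, golf, juliet]
i=0: L=india=BASE, R=foxtrot -> take RIGHT -> foxtrot
i=1: L=juliet R=juliet -> agree -> juliet
i=2: L=alpha R=alpha -> agree -> alpha
i=3: L=echo, R=india=BASE -> take LEFT -> echo
i=4: L=golf R=golf -> agree -> golf
i=5: L=alpha, R=juliet=BASE -> take LEFT -> alpha

Answer: foxtrot
juliet
alpha
echo
golf
alpha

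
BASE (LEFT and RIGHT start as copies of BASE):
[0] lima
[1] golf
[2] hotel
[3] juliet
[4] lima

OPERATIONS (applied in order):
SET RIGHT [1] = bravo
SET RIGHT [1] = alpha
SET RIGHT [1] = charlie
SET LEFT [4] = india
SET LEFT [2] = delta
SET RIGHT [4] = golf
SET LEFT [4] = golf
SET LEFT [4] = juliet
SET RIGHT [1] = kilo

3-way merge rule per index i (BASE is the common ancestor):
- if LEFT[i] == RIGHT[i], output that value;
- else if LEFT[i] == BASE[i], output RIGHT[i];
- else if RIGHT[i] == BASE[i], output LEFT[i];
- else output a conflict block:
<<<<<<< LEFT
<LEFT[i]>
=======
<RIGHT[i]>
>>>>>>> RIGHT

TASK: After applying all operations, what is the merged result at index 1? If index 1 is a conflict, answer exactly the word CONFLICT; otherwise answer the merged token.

Final LEFT:  [lima, golf, delta, juliet, juliet]
Final RIGHT: [lima, kilo, hotel, juliet, golf]
i=0: L=lima R=lima -> agree -> lima
i=1: L=golf=BASE, R=kilo -> take RIGHT -> kilo
i=2: L=delta, R=hotel=BASE -> take LEFT -> delta
i=3: L=juliet R=juliet -> agree -> juliet
i=4: BASE=lima L=juliet R=golf all differ -> CONFLICT
Index 1 -> kilo

Answer: kilo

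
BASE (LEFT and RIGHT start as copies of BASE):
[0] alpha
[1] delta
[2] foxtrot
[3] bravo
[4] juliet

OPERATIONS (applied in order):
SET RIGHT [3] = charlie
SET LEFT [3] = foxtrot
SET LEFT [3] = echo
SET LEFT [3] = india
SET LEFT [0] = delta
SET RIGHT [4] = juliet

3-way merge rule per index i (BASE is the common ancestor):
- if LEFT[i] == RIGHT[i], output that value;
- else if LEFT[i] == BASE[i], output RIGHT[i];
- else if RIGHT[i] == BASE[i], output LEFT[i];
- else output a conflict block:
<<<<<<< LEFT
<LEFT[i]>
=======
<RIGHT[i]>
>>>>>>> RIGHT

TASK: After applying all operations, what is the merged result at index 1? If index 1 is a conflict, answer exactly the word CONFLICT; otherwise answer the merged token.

Answer: delta

Derivation:
Final LEFT:  [delta, delta, foxtrot, india, juliet]
Final RIGHT: [alpha, delta, foxtrot, charlie, juliet]
i=0: L=delta, R=alpha=BASE -> take LEFT -> delta
i=1: L=delta R=delta -> agree -> delta
i=2: L=foxtrot R=foxtrot -> agree -> foxtrot
i=3: BASE=bravo L=india R=charlie all differ -> CONFLICT
i=4: L=juliet R=juliet -> agree -> juliet
Index 1 -> delta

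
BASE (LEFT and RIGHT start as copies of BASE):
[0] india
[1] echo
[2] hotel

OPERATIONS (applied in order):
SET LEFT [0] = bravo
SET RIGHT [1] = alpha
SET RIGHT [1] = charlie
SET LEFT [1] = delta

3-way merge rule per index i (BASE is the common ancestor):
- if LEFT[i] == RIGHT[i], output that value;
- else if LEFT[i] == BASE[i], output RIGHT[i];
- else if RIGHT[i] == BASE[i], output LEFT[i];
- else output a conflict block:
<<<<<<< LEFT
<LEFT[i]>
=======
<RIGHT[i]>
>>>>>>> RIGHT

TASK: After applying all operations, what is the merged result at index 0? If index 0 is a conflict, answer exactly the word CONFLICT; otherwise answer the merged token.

Answer: bravo

Derivation:
Final LEFT:  [bravo, delta, hotel]
Final RIGHT: [india, charlie, hotel]
i=0: L=bravo, R=india=BASE -> take LEFT -> bravo
i=1: BASE=echo L=delta R=charlie all differ -> CONFLICT
i=2: L=hotel R=hotel -> agree -> hotel
Index 0 -> bravo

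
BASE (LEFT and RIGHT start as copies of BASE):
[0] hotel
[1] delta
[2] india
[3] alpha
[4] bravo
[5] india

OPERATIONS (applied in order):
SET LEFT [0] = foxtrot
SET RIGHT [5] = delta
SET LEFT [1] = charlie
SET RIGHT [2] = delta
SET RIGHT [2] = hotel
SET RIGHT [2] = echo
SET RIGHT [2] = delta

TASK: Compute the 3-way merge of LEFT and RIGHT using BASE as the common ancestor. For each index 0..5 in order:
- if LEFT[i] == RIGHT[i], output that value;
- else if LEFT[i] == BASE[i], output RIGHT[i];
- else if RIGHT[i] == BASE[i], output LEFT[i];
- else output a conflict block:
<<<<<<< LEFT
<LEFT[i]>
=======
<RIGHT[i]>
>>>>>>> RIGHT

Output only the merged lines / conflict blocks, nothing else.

Final LEFT:  [foxtrot, charlie, india, alpha, bravo, india]
Final RIGHT: [hotel, delta, delta, alpha, bravo, delta]
i=0: L=foxtrot, R=hotel=BASE -> take LEFT -> foxtrot
i=1: L=charlie, R=delta=BASE -> take LEFT -> charlie
i=2: L=india=BASE, R=delta -> take RIGHT -> delta
i=3: L=alpha R=alpha -> agree -> alpha
i=4: L=bravo R=bravo -> agree -> bravo
i=5: L=india=BASE, R=delta -> take RIGHT -> delta

Answer: foxtrot
charlie
delta
alpha
bravo
delta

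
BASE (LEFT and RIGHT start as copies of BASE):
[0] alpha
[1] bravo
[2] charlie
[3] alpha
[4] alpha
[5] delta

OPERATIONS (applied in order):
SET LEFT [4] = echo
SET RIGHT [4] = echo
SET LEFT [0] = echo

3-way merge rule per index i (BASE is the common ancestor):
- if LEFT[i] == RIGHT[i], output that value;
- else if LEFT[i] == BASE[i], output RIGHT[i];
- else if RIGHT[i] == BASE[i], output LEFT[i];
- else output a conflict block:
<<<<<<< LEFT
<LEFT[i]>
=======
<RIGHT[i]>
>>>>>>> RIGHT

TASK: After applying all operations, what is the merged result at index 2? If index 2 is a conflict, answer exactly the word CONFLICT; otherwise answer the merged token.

Final LEFT:  [echo, bravo, charlie, alpha, echo, delta]
Final RIGHT: [alpha, bravo, charlie, alpha, echo, delta]
i=0: L=echo, R=alpha=BASE -> take LEFT -> echo
i=1: L=bravo R=bravo -> agree -> bravo
i=2: L=charlie R=charlie -> agree -> charlie
i=3: L=alpha R=alpha -> agree -> alpha
i=4: L=echo R=echo -> agree -> echo
i=5: L=delta R=delta -> agree -> delta
Index 2 -> charlie

Answer: charlie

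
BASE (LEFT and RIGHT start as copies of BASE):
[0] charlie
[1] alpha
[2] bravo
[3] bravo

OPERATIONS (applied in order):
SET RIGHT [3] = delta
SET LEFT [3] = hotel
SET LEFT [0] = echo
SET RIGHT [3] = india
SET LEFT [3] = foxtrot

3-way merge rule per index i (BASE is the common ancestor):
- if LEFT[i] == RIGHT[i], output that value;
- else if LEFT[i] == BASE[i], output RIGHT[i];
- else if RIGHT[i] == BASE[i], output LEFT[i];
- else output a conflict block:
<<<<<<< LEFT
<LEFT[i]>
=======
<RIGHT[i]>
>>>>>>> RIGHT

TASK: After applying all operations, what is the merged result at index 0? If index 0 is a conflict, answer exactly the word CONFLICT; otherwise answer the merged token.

Final LEFT:  [echo, alpha, bravo, foxtrot]
Final RIGHT: [charlie, alpha, bravo, india]
i=0: L=echo, R=charlie=BASE -> take LEFT -> echo
i=1: L=alpha R=alpha -> agree -> alpha
i=2: L=bravo R=bravo -> agree -> bravo
i=3: BASE=bravo L=foxtrot R=india all differ -> CONFLICT
Index 0 -> echo

Answer: echo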